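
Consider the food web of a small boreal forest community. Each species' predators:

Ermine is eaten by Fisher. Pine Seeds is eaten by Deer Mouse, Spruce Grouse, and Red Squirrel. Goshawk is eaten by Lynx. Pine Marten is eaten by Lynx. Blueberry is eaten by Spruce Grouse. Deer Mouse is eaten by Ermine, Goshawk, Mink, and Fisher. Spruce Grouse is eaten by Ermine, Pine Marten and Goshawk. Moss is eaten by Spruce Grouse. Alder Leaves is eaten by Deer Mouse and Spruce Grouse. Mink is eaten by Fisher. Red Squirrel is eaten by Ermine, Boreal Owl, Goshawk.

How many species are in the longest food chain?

One longest chain: Alder Leaves → Deer Mouse → Mink → Fisher.
It has 4 species and 3 links.

4 species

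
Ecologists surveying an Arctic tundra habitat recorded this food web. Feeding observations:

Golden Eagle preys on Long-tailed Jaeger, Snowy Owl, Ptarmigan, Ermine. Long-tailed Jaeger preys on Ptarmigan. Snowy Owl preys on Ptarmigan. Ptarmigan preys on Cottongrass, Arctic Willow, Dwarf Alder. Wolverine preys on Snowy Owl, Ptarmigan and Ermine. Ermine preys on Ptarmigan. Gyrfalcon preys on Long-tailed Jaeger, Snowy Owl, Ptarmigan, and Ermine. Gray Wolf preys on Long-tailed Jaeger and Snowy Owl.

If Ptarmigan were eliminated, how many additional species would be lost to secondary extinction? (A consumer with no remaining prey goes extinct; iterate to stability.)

Remove Ptarmigan.
Round 1: Snowy Owl (all prey gone), Long-tailed Jaeger (all prey gone), Ermine (all prey gone) → extinct.
Round 2: Wolverine (all prey gone), Golden Eagle (all prey gone), Gyrfalcon (all prey gone), Gray Wolf (all prey gone) → extinct.
No further losses. Total secondary extinctions: 7.

7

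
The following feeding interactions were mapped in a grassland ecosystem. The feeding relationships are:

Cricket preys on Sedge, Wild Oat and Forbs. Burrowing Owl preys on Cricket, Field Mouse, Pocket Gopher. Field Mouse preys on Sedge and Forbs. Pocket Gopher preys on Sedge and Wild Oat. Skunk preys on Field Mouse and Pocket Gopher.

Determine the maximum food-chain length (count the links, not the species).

2 links

One longest chain: Sedge → Field Mouse → Skunk.
It has 3 species and 2 links.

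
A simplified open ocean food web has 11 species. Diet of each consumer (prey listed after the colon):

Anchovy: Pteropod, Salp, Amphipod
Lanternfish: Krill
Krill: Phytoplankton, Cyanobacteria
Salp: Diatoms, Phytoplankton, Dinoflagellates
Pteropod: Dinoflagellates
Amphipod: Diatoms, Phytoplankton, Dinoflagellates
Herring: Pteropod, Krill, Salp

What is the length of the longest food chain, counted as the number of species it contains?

3 species

One longest chain: Dinoflagellates → Pteropod → Herring.
It has 3 species and 2 links.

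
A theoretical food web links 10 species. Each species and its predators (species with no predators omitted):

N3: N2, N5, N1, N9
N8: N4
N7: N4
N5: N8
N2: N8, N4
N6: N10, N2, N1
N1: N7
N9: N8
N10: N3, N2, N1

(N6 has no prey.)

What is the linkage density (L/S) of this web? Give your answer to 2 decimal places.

L/S = 1.70

There are L = 17 links among S = 10 species.
L/S = 17/10 = 1.7000 ≈ 1.70.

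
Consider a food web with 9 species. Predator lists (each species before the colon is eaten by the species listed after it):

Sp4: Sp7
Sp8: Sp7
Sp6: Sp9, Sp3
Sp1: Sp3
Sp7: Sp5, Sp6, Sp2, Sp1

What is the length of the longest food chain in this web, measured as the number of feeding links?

3 links

One longest chain: Sp4 → Sp7 → Sp6 → Sp9.
It has 4 species and 3 links.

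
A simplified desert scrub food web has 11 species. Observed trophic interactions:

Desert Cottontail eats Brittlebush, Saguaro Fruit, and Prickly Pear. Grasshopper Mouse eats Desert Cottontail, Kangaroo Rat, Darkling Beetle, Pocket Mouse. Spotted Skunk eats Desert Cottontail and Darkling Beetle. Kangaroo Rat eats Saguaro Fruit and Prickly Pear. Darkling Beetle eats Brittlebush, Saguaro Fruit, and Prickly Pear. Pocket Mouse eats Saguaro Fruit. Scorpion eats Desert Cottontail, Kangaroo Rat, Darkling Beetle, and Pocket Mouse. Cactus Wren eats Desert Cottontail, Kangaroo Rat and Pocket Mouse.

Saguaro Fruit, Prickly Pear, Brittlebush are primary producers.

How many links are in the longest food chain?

One longest chain: Saguaro Fruit → Pocket Mouse → Scorpion.
It has 3 species and 2 links.

2 links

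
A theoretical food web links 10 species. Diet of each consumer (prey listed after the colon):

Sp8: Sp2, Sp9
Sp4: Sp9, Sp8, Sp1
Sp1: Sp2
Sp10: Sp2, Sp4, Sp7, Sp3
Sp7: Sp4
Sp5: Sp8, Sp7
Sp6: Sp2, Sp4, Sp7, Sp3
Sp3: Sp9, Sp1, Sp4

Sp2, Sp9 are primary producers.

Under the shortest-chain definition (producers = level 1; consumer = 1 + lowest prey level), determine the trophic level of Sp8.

Trophic level 2

Sp2 is a producer → level 1.
Sp8 eats Sp2 → level 2.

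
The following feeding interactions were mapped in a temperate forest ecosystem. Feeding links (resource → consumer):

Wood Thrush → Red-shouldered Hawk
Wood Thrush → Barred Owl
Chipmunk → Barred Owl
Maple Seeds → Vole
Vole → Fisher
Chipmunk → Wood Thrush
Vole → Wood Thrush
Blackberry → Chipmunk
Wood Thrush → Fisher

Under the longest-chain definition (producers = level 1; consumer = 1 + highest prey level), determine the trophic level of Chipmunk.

Blackberry is a producer → level 1.
Chipmunk eats Blackberry → level 2.

Trophic level 2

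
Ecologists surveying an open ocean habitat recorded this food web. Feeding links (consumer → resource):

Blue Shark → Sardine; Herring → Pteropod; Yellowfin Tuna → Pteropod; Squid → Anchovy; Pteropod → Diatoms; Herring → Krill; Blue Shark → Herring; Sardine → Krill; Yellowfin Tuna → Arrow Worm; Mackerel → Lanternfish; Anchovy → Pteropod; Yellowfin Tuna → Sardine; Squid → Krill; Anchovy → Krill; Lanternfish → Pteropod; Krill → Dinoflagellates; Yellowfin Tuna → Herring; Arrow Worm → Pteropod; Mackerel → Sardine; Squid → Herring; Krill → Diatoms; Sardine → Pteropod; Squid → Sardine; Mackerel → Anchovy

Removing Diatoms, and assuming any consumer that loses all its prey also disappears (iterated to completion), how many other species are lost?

Remove Diatoms.
Round 1: Pteropod (all prey gone) → extinct.
Round 2: Lanternfish (all prey gone), Arrow Worm (all prey gone) → extinct.
No further losses. Total secondary extinctions: 3.

3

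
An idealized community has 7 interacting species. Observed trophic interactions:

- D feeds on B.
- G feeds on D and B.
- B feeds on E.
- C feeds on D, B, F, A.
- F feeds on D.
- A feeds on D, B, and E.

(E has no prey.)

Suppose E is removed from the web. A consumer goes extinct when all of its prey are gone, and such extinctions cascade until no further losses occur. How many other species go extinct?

6

Remove E.
Round 1: B (all prey gone) → extinct.
Round 2: D (all prey gone) → extinct.
Round 3: F (all prey gone), G (all prey gone), A (all prey gone) → extinct.
Round 4: C (all prey gone) → extinct.
No further losses. Total secondary extinctions: 6.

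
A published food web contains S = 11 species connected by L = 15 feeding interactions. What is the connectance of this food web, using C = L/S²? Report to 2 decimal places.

C = 0.12

The web has S = 11 species and L = 15 feeding links.
C = L / S² = 15 / 121 = 0.1240 ≈ 0.12.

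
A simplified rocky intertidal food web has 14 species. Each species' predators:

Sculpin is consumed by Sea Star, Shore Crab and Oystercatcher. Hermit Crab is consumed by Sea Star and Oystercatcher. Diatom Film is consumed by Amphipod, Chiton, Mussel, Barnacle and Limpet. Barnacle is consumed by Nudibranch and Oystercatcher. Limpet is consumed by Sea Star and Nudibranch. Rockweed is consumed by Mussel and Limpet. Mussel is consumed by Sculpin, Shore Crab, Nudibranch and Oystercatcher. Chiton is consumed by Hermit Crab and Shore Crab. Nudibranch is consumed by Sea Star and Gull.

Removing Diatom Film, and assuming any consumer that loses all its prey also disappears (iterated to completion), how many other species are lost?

Remove Diatom Film.
Round 1: Barnacle (all prey gone), Amphipod (all prey gone), Chiton (all prey gone) → extinct.
Round 2: Hermit Crab (all prey gone) → extinct.
No further losses. Total secondary extinctions: 4.

4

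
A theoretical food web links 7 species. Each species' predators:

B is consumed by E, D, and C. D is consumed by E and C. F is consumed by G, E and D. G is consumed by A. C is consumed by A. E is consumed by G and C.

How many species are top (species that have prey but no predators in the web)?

1

Top species (has prey, but nothing eats it): A.
Count: 1.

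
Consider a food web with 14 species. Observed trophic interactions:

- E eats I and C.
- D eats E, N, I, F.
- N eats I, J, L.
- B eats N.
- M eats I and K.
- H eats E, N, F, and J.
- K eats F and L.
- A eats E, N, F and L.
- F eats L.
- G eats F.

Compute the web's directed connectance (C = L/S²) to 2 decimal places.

The web has S = 14 species and L = 24 feeding links.
C = L / S² = 24 / 196 = 0.1224 ≈ 0.12.

C = 0.12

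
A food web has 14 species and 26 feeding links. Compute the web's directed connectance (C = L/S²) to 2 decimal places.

The web has S = 14 species and L = 26 feeding links.
C = L / S² = 26 / 196 = 0.1327 ≈ 0.13.

C = 0.13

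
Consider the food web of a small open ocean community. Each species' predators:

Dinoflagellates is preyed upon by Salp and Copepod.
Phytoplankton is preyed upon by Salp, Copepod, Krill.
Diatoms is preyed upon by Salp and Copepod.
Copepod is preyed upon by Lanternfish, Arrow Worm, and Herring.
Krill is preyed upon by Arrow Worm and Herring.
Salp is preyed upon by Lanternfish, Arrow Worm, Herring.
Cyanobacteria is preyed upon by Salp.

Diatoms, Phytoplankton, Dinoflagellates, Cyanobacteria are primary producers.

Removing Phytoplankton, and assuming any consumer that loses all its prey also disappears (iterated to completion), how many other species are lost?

1

Remove Phytoplankton.
Round 1: Krill (all prey gone) → extinct.
No further losses. Total secondary extinctions: 1.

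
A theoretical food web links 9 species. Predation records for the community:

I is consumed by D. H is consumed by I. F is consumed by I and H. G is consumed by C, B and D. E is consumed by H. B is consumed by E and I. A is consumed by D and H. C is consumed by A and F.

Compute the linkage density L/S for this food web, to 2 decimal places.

L/S = 1.56

There are L = 14 links among S = 9 species.
L/S = 14/9 = 1.5556 ≈ 1.56.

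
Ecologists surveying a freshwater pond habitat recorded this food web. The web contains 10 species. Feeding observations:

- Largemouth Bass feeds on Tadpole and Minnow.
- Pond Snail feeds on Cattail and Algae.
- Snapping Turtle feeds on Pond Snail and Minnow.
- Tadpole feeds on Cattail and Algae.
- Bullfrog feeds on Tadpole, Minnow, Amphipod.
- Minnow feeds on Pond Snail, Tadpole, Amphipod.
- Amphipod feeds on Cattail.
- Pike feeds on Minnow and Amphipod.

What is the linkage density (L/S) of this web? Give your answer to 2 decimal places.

There are L = 17 links among S = 10 species.
L/S = 17/10 = 1.7000 ≈ 1.70.

L/S = 1.70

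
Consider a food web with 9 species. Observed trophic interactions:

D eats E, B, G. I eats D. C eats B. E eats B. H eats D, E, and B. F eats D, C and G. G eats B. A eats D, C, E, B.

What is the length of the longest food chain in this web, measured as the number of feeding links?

3 links

One longest chain: B → G → D → I.
It has 4 species and 3 links.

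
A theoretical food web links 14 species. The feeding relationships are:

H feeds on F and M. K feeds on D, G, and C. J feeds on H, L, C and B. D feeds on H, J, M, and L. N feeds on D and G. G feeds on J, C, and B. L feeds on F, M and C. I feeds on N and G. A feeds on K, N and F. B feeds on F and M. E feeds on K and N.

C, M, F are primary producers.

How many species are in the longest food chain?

One longest chain: M → H → J → G → K → E.
It has 6 species and 5 links.

6 species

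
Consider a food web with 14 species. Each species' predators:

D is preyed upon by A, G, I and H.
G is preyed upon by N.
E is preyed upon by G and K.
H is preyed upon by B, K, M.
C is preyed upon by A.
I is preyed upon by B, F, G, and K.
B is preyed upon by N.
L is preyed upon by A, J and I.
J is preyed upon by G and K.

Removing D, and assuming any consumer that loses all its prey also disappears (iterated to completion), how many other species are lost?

Remove D.
Round 1: H (all prey gone) → extinct.
Round 2: M (all prey gone) → extinct.
No further losses. Total secondary extinctions: 2.

2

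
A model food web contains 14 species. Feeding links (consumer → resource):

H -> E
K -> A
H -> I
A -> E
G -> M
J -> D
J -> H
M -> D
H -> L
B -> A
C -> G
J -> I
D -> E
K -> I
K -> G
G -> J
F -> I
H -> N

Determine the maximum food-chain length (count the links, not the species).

One longest chain: E → D → J → G → C.
It has 5 species and 4 links.

4 links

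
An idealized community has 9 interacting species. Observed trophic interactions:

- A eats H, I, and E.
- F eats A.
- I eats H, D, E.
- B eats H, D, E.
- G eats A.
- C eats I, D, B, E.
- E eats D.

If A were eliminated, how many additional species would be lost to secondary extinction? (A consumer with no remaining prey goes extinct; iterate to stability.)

2

Remove A.
Round 1: G (all prey gone), F (all prey gone) → extinct.
No further losses. Total secondary extinctions: 2.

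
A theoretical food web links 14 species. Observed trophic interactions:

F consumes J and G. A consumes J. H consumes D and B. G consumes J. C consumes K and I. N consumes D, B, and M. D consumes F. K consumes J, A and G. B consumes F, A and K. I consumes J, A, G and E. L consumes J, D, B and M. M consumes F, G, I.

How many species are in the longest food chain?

One longest chain: J → G → F → D → H.
It has 5 species and 4 links.

5 species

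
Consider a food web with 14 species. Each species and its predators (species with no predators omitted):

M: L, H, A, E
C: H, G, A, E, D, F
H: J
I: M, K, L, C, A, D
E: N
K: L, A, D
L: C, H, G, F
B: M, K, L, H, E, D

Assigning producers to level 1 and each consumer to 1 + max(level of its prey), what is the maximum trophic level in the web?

Producers (level 1): B, I.
B → M → L → C → H → J gives J level 6.
No species has a prey at level 6, so no species reaches level 7.

6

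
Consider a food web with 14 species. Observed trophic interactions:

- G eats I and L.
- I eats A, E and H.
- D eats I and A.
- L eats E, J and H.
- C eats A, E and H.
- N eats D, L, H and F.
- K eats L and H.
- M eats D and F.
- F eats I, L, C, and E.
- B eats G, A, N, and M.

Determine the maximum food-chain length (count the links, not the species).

4 links

One longest chain: E → I → D → N → B.
It has 5 species and 4 links.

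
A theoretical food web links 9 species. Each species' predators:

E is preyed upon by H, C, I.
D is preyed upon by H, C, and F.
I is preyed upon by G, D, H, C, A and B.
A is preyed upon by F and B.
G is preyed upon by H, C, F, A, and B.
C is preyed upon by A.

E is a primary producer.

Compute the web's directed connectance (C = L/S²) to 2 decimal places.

The web has S = 9 species and L = 20 feeding links.
C = L / S² = 20 / 81 = 0.2469 ≈ 0.25.

C = 0.25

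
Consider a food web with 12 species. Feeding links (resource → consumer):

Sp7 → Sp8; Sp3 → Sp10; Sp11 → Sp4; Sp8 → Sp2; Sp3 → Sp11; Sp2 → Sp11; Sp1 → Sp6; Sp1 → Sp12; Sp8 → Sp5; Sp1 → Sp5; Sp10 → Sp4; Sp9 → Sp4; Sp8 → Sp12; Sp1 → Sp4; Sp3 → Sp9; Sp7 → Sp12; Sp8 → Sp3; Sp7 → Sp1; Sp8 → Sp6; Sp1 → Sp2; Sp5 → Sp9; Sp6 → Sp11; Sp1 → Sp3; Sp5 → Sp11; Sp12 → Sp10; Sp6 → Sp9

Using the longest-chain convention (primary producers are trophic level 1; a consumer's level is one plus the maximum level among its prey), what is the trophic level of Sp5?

Sp7 is a producer → level 1.
Sp8 eats Sp7 → level 2.
Sp5 eats Sp8 (level 2); other prey at levels: Sp1 2 → level 3.

Trophic level 3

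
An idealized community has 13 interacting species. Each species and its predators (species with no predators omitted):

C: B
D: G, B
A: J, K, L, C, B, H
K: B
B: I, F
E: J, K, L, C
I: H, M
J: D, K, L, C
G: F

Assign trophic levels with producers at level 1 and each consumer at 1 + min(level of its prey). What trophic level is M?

A is a producer → level 1.
B eats A → level 2.
I eats B → level 3.
M eats I → level 4.
No prey of M is below level 3, so 4 is the minimum.

Trophic level 4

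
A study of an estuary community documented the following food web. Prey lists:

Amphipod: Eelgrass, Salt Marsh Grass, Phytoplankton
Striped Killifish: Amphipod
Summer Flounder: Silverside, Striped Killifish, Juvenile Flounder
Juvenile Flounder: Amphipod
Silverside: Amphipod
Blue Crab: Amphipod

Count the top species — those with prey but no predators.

2

Top species (has prey, but nothing eats it): Blue Crab, Summer Flounder.
Count: 2.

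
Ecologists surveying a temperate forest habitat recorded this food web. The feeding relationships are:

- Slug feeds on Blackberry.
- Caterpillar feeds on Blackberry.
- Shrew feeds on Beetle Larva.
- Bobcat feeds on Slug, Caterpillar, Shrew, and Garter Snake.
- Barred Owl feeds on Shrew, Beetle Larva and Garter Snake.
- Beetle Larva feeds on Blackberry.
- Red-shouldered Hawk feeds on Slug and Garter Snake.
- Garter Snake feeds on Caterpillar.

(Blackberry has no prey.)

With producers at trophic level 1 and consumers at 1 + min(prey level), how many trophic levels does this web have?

3

Producers (level 1): Blackberry.
Following each consumer down to its lowest-level prey: Blackberry → Caterpillar → Bobcat (levels 1 through 3).
All prey of Bobcat (Caterpillar 2, Slug 2, Shrew 3, Garter Snake 3) are at level 2 or above, so Bobcat is at level 1 + 2 = 3.
Every consumer has at least one prey at level 2 or below, so none exceeds level 3.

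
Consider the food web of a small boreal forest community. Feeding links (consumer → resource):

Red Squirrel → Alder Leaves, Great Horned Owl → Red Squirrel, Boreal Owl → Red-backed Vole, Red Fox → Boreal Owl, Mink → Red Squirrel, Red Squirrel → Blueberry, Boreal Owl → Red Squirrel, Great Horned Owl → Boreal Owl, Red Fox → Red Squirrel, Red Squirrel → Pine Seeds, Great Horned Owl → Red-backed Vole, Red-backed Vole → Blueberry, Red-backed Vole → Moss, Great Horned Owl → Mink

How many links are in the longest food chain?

3 links

One longest chain: Pine Seeds → Red Squirrel → Boreal Owl → Great Horned Owl.
It has 4 species and 3 links.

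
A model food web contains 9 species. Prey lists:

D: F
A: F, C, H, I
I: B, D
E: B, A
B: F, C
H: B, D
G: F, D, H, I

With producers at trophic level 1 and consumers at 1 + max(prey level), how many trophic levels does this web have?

5

Producers (level 1): F, C.
F → B → H → A → E gives E level 5.
No species has a prey at level 5, so no species reaches level 6.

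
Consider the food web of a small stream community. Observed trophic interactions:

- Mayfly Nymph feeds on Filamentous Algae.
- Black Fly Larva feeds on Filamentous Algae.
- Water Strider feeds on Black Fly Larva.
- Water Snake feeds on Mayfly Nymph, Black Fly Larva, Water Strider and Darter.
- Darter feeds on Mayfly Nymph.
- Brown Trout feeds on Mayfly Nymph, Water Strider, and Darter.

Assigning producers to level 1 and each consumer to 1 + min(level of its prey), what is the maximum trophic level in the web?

Producers (level 1): Filamentous Algae.
Following each consumer down to its lowest-level prey: Filamentous Algae → Mayfly Nymph → Brown Trout (levels 1 through 3).
All prey of Brown Trout (Mayfly Nymph 2, Darter 3, Water Strider 3) are at level 2 or above, so Brown Trout is at level 1 + 2 = 3.
Every consumer has at least one prey at level 2 or below, so none exceeds level 3.

3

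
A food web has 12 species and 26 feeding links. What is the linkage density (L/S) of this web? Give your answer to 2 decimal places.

L/S = 2.17

There are L = 26 links among S = 12 species.
L/S = 26/12 = 2.1667 ≈ 2.17.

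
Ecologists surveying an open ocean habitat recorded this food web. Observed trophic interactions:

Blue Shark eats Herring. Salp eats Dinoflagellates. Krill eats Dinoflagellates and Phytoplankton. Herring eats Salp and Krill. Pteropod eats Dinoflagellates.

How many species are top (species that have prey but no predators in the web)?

2

Top species (has prey, but nothing eats it): Pteropod, Blue Shark.
Count: 2.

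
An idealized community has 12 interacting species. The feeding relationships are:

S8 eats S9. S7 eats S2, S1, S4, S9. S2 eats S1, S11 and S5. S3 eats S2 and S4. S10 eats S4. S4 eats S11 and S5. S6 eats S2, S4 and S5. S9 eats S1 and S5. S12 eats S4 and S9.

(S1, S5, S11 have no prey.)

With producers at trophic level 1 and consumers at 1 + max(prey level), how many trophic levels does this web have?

Producers (level 1): S1, S5, S11.
S5 → S4 → S7 gives S7 level 3.
No species has a prey at level 3, so no species reaches level 4.

3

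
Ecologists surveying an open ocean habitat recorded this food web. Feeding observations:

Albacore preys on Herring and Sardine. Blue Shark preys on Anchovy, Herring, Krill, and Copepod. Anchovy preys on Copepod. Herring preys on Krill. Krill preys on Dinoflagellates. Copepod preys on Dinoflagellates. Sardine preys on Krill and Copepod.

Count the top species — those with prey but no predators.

Top species (has prey, but nothing eats it): Albacore, Blue Shark.
Count: 2.

2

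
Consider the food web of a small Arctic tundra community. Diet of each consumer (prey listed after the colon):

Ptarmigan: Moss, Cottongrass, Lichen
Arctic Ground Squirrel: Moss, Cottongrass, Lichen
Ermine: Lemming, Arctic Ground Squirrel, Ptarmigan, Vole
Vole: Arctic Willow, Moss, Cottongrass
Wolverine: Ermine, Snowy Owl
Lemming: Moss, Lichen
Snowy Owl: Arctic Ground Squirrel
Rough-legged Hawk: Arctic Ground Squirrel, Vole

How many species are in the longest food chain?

One longest chain: Moss → Lemming → Ermine → Wolverine.
It has 4 species and 3 links.

4 species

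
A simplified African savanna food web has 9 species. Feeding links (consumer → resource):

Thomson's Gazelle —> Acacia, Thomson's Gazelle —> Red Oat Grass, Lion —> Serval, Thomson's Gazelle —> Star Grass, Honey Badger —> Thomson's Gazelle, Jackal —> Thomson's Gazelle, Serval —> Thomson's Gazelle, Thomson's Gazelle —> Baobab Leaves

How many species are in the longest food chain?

One longest chain: Red Oat Grass → Thomson's Gazelle → Serval → Lion.
It has 4 species and 3 links.

4 species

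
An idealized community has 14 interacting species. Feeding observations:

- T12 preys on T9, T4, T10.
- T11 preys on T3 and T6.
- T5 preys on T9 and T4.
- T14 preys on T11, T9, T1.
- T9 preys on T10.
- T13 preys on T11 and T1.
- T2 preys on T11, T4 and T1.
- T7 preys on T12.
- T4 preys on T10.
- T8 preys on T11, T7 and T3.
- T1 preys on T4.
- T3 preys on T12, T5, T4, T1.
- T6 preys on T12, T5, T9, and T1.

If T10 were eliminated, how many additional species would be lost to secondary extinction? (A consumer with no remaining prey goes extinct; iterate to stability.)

Remove T10.
Round 1: T9 (all prey gone), T4 (all prey gone) → extinct.
Round 2: T12 (all prey gone), T1 (all prey gone), T5 (all prey gone) → extinct.
Round 3: T6 (all prey gone), T3 (all prey gone), T7 (all prey gone) → extinct.
Round 4: T11 (all prey gone) → extinct.
Round 5: T14 (all prey gone), T13 (all prey gone), T8 (all prey gone), T2 (all prey gone) → extinct.
No further losses. Total secondary extinctions: 13.

13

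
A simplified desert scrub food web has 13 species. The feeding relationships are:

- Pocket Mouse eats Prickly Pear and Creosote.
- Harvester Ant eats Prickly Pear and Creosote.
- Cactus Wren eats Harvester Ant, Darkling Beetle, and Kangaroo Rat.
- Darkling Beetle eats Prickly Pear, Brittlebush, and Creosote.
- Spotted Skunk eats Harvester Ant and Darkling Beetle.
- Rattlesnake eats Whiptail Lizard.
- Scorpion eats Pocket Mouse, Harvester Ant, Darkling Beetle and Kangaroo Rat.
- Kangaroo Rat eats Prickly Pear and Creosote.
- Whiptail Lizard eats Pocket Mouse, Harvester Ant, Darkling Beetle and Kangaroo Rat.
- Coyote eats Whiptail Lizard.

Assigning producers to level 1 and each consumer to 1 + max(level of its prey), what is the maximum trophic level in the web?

Producers (level 1): Brittlebush, Creosote, Prickly Pear.
Creosote → Pocket Mouse → Whiptail Lizard → Coyote gives Coyote level 4.
No species has a prey at level 4, so no species reaches level 5.

4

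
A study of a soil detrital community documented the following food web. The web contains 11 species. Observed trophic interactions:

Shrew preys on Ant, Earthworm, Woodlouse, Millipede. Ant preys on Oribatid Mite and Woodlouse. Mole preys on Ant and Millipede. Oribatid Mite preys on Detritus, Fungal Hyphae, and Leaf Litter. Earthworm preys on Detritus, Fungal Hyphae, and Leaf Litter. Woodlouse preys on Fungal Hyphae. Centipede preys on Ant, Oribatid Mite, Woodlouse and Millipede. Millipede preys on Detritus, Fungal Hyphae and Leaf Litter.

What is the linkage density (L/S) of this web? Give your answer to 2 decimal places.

L/S = 2.00

There are L = 22 links among S = 11 species.
L/S = 22/11 = 2.0000 ≈ 2.00.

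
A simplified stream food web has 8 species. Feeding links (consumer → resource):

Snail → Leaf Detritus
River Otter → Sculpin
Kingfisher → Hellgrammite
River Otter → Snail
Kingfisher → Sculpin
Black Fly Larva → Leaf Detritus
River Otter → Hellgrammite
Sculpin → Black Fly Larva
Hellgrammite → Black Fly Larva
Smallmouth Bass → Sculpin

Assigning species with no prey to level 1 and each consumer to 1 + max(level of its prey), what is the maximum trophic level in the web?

Basal resources (level 1): Leaf Detritus.
Leaf Detritus → Black Fly Larva → Sculpin → Smallmouth Bass gives Smallmouth Bass level 4.
No species has a prey at level 4, so no species reaches level 5.

4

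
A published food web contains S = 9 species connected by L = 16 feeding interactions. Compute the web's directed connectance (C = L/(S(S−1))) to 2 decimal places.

C = 0.22

The web has S = 9 species and L = 16 feeding links.
C = L / (S(S−1)) = 16 / 72 = 0.2222 ≈ 0.22.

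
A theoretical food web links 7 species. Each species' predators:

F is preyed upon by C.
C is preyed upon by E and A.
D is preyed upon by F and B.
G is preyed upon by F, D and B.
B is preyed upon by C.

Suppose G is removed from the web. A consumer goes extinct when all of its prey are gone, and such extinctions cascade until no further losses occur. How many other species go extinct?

Remove G.
Round 1: D (all prey gone) → extinct.
Round 2: B (all prey gone), F (all prey gone) → extinct.
Round 3: C (all prey gone) → extinct.
Round 4: E (all prey gone), A (all prey gone) → extinct.
No further losses. Total secondary extinctions: 6.

6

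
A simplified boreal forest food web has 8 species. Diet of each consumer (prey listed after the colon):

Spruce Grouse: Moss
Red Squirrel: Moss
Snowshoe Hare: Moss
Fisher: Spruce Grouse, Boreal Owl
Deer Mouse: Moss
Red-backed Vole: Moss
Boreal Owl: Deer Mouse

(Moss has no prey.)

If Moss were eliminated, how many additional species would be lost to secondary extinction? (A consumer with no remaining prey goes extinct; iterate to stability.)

7

Remove Moss.
Round 1: Red-backed Vole (all prey gone), Spruce Grouse (all prey gone), Deer Mouse (all prey gone), Red Squirrel (all prey gone), Snowshoe Hare (all prey gone) → extinct.
Round 2: Boreal Owl (all prey gone) → extinct.
Round 3: Fisher (all prey gone) → extinct.
No further losses. Total secondary extinctions: 7.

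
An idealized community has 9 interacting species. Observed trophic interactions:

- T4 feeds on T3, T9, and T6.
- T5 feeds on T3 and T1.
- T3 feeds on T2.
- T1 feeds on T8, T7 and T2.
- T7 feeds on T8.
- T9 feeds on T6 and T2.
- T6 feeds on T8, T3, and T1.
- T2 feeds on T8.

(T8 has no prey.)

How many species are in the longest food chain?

One longest chain: T8 → T2 → T3 → T6 → T9 → T4.
It has 6 species and 5 links.

6 species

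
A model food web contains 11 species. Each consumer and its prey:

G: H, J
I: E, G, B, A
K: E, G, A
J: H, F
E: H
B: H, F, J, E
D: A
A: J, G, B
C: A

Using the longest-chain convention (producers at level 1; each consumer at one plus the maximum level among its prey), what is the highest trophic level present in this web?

5

Producers (level 1): H, F.
H → J → G → A → I gives I level 5.
No species has a prey at level 5, so no species reaches level 6.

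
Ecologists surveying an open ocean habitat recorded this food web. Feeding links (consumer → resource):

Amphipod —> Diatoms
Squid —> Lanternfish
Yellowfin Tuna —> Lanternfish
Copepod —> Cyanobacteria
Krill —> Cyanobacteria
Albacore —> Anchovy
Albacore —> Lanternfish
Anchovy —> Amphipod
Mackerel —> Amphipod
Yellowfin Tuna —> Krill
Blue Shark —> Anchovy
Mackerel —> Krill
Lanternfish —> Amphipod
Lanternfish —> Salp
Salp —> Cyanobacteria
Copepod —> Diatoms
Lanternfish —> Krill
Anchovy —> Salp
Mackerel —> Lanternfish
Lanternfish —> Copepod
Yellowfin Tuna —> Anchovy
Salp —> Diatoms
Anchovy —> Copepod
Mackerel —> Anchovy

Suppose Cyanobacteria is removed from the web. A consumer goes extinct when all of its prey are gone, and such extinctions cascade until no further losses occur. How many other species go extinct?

Remove Cyanobacteria.
Round 1: Krill (all prey gone) → extinct.
No further losses. Total secondary extinctions: 1.

1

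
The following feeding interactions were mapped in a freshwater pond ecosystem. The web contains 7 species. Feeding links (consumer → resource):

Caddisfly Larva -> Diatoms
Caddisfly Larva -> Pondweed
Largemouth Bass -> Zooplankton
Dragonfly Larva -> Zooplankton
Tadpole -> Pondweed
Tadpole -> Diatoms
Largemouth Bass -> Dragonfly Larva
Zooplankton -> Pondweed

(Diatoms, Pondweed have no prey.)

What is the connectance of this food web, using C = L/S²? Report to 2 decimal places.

The web has S = 7 species and L = 8 feeding links.
C = L / S² = 8 / 49 = 0.1633 ≈ 0.16.

C = 0.16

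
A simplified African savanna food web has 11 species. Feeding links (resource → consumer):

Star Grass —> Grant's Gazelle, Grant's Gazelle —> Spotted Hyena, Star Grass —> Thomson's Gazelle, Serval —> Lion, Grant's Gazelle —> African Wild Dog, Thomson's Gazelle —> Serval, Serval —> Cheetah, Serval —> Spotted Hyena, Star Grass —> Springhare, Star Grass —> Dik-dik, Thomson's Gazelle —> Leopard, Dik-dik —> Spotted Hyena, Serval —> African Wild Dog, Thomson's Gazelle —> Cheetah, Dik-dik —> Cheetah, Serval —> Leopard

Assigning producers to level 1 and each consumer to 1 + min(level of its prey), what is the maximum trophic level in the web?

4

Producers (level 1): Star Grass.
Following each consumer down to its lowest-level prey: Star Grass → Thomson's Gazelle → Serval → Lion (levels 1 through 4).
All prey of Lion (Serval 3) are at level 3 or above, so Lion is at level 1 + 3 = 4.
Every consumer has at least one prey at level 3 or below, so none exceeds level 4.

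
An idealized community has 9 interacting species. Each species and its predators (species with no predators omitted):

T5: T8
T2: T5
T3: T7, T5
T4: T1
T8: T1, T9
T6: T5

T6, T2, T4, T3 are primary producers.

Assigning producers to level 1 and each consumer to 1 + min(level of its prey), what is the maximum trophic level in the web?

4

Producers (level 1): T6, T2, T4, T3.
Following each consumer down to its lowest-level prey: T6 → T5 → T8 → T9 (levels 1 through 4).
All prey of T9 (T8 3) are at level 3 or above, so T9 is at level 1 + 3 = 4.
Every consumer has at least one prey at level 3 or below, so none exceeds level 4.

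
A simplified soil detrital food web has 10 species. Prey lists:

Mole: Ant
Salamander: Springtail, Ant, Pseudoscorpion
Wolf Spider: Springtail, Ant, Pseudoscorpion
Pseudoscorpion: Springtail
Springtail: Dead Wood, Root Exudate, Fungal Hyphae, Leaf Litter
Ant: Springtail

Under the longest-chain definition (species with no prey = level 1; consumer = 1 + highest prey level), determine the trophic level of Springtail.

Dead Wood has no prey (basal) → level 1.
Springtail eats Dead Wood (level 1); other prey at levels: Root Exudate 1, Fungal Hyphae 1, Leaf Litter 1 → level 2.

Trophic level 2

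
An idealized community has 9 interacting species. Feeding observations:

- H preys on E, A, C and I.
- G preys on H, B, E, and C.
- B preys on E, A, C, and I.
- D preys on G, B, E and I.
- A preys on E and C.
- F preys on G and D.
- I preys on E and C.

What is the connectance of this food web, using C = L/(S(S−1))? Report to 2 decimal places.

The web has S = 9 species and L = 22 feeding links.
C = L / (S(S−1)) = 22 / 72 = 0.3056 ≈ 0.31.

C = 0.31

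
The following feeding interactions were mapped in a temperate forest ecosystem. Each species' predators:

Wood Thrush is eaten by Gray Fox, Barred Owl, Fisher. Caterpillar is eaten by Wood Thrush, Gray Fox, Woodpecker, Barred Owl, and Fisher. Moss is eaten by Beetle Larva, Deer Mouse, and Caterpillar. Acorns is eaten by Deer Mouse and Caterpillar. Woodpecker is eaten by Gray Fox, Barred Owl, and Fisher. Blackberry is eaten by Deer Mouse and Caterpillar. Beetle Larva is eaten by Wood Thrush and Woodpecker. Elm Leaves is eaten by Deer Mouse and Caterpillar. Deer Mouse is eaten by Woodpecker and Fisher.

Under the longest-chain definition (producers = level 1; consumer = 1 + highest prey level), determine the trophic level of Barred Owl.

Trophic level 4

Moss is a producer → level 1.
Beetle Larva eats Moss → level 2.
Wood Thrush eats Beetle Larva (level 2); other prey at levels: Caterpillar 2 → level 3.
Barred Owl eats Wood Thrush (level 3); other prey at levels: Caterpillar 2, Woodpecker 3 → level 4.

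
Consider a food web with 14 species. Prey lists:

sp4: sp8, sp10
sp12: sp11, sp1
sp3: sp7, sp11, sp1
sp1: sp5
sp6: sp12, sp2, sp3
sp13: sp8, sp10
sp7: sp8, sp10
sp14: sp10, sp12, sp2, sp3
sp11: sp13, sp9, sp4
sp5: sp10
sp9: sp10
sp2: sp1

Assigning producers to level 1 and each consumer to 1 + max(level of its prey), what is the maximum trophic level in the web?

5

Producers (level 1): sp8, sp10.
sp10 → sp5 → sp1 → sp12 → sp6 gives sp6 level 5.
No species has a prey at level 5, so no species reaches level 6.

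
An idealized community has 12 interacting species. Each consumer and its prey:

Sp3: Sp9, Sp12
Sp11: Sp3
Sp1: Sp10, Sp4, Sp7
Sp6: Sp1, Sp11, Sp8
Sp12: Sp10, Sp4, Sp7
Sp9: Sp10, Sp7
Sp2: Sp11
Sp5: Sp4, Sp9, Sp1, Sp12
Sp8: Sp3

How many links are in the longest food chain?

One longest chain: Sp10 → Sp9 → Sp3 → Sp11 → Sp6.
It has 5 species and 4 links.

4 links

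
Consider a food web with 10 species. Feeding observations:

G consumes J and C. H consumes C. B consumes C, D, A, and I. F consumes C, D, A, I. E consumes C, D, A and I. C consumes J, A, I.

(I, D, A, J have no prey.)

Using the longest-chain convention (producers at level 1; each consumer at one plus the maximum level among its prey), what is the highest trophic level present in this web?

Producers (level 1): I, D, A, J.
I → C → G gives G level 3.
No species has a prey at level 3, so no species reaches level 4.

3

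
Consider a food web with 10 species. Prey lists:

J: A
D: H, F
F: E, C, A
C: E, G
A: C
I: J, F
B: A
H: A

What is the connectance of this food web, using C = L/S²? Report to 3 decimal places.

The web has S = 10 species and L = 13 feeding links.
C = L / S² = 13 / 100 = 0.1300 ≈ 0.130.

C = 0.130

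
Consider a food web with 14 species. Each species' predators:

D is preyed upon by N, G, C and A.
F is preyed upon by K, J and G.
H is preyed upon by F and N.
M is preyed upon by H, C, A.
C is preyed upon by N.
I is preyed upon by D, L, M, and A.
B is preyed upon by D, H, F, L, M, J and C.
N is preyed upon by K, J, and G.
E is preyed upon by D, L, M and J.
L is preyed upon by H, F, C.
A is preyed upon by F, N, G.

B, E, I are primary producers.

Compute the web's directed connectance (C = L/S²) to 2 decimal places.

The web has S = 14 species and L = 37 feeding links.
C = L / S² = 37 / 196 = 0.1888 ≈ 0.19.

C = 0.19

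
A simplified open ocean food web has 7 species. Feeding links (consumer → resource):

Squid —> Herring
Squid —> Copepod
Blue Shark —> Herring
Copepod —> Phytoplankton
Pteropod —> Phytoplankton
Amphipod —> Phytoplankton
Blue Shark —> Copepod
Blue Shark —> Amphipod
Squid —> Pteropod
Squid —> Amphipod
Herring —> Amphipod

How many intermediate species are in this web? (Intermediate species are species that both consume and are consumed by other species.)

4

Intermediate species (has both prey and predators): Copepod, Amphipod, Pteropod, Herring.
Count: 4.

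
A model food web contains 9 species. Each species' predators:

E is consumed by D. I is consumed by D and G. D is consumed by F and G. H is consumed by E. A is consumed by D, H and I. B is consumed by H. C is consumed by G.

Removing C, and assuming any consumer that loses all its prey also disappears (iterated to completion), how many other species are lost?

Remove C.
Every predator of it retains at least one other prey: G still has I, D.
No consumer loses all prey, so no secondary extinctions occur.

0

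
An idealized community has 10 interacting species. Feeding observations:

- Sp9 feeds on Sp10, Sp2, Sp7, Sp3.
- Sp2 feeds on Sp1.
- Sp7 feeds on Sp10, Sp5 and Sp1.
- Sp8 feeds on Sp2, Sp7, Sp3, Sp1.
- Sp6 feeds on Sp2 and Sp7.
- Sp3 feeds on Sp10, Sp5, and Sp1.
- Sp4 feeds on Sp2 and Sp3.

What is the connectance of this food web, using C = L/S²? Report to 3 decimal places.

C = 0.190

The web has S = 10 species and L = 19 feeding links.
C = L / S² = 19 / 100 = 0.1900 ≈ 0.190.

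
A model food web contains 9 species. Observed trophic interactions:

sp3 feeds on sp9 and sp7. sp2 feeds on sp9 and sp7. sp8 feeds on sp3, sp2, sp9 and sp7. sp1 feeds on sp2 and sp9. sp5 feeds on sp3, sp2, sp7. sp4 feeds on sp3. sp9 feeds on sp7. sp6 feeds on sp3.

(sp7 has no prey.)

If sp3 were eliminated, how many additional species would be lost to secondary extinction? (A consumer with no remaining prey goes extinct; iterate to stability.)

2

Remove sp3.
Round 1: sp4 (all prey gone), sp6 (all prey gone) → extinct.
No further losses. Total secondary extinctions: 2.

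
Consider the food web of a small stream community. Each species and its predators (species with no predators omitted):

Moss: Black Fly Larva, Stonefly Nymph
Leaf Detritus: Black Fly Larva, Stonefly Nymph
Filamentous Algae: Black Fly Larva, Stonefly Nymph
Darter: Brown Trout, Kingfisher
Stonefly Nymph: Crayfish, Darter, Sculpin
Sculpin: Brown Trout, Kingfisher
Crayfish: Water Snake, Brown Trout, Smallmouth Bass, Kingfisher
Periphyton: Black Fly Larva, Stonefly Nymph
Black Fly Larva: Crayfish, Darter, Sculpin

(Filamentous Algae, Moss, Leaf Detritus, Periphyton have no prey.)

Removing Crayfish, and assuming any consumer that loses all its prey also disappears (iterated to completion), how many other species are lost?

2

Remove Crayfish.
Round 1: Water Snake (all prey gone), Smallmouth Bass (all prey gone) → extinct.
No further losses. Total secondary extinctions: 2.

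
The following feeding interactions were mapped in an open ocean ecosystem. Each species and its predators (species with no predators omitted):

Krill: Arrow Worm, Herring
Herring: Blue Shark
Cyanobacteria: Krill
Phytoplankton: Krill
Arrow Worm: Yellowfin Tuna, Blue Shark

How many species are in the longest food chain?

One longest chain: Phytoplankton → Krill → Arrow Worm → Yellowfin Tuna.
It has 4 species and 3 links.

4 species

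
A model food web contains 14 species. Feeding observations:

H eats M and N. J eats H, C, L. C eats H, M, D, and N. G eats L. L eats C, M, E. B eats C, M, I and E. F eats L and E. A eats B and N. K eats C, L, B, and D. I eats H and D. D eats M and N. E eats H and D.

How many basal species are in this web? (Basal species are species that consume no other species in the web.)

Basal species (no prey listed): M, N.
Count: 2.

2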